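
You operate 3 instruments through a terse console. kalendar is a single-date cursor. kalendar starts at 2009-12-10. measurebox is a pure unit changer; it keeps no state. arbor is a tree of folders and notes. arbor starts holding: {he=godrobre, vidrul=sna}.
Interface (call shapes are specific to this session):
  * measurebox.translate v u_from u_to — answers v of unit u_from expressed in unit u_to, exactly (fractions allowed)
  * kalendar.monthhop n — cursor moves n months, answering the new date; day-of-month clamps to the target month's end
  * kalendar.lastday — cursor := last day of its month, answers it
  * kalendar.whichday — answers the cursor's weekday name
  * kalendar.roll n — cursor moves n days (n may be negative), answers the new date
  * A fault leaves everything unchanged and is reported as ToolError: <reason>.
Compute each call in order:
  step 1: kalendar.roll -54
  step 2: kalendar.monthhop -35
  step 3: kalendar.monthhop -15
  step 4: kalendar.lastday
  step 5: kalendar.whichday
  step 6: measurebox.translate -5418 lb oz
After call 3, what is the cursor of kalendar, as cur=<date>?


Answer: cur=2005-08-17

Derivation:
I invoke roll with -54, which returns 2009-10-17.
I use monthhop with -35, and get 2006-11-17.
I call monthhop with -15, and see 2005-08-17.
I call lastday, → 2005-08-31.
Next I call whichday, which returns Wednesday.
Next I call translate with -5418, lb, oz: -86688.


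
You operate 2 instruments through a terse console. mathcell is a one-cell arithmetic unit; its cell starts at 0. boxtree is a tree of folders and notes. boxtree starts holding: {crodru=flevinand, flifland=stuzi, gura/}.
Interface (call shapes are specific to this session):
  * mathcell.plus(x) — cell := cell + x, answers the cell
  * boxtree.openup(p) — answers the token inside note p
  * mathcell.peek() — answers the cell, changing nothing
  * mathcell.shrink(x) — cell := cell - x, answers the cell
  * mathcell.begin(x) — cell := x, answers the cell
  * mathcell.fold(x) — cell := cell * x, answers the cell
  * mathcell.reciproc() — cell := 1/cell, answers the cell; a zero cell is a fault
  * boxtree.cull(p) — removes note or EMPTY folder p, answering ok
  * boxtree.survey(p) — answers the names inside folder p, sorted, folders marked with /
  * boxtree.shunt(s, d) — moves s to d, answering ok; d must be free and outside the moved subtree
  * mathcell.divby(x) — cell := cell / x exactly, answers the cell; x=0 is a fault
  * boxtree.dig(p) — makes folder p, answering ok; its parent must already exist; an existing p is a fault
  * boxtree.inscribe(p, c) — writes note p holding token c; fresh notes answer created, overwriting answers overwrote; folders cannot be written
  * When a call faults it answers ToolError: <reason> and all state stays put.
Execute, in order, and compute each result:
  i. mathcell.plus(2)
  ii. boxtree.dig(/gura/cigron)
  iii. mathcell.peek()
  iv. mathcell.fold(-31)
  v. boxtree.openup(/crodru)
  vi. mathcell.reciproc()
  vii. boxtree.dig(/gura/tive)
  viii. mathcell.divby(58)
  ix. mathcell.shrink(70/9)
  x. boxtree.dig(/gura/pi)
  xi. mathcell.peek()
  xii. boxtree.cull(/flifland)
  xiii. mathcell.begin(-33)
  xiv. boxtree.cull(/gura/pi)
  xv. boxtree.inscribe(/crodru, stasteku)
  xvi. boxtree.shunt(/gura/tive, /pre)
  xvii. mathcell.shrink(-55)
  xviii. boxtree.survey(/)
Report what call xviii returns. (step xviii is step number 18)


Answer: [crodru, gura/, pre/]

Derivation:
==> plus(x='2')
<== 2
==> dig(p='/gura/cigron')
<== ok
==> peek()
<== 2
==> fold(x='-31')
<== -62
==> openup(p='/crodru')
<== flevinand
==> reciproc()
<== -1/62
==> dig(p='/gura/tive')
<== ok
==> divby(x='58')
<== -1/3596
==> shrink(x='70/9')
<== -251729/32364
==> dig(p='/gura/pi')
<== ok
==> peek()
<== -251729/32364
==> cull(p='/flifland')
<== ok
==> begin(x='-33')
<== -33
==> cull(p='/gura/pi')
<== ok
==> inscribe(p='/crodru', c='stasteku')
<== overwrote
==> shunt(s='/gura/tive', d='/pre')
<== ok
==> shrink(x='-55')
<== 22
==> survey(p='/')
<== [crodru, gura/, pre/]


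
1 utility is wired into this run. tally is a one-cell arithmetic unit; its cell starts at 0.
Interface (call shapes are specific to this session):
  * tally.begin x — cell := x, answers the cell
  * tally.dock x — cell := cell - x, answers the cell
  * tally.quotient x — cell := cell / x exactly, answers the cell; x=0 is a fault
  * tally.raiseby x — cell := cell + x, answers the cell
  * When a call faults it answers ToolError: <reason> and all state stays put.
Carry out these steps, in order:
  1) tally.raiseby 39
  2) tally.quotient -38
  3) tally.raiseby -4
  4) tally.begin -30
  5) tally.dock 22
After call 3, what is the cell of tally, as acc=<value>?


% tally.raiseby x=39
  39
% tally.quotient x=-38
  -39/38
% tally.raiseby x=-4
  -191/38
% tally.begin x=-30
  -30
% tally.dock x=22
  -52

Answer: acc=-191/38


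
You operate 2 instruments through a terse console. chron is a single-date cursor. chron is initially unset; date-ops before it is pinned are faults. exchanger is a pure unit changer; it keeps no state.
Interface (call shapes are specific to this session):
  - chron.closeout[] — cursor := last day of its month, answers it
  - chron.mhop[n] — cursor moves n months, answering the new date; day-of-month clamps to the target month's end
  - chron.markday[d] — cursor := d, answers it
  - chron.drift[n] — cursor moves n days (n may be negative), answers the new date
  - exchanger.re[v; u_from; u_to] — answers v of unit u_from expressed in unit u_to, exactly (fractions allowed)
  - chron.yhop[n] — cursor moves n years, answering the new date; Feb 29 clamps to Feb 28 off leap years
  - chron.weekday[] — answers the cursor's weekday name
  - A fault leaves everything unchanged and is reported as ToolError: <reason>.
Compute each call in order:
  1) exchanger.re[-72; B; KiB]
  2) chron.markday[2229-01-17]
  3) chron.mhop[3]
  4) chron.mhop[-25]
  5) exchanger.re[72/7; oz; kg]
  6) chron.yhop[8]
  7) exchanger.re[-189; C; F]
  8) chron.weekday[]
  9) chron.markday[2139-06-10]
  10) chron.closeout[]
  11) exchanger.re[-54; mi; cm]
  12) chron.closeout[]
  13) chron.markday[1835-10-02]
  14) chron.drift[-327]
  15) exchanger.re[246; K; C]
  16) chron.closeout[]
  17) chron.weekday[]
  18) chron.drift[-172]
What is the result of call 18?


Answer: 1834-06-11

Derivation:
>>> exchanger.re v='-72' u_from='B' u_to='KiB'
= -9/128
>>> chron.markday d='2229-01-17'
= 2229-01-17
>>> chron.mhop n='3'
= 2229-04-17
>>> chron.mhop n='-25'
= 2227-03-17
>>> exchanger.re v='72/7' u_from='oz' u_to='kg'
= 58319019/200000000
>>> chron.yhop n='8'
= 2235-03-17
>>> exchanger.re v='-189' u_from='C' u_to='F'
= -1541/5
>>> chron.weekday
= Tuesday
>>> chron.markday d='2139-06-10'
= 2139-06-10
>>> chron.closeout
= 2139-06-30
>>> exchanger.re v='-54' u_from='mi' u_to='cm'
= -43452288/5
>>> chron.closeout
= 2139-06-30
>>> chron.markday d='1835-10-02'
= 1835-10-02
>>> chron.drift n='-327'
= 1834-11-09
>>> exchanger.re v='246' u_from='K' u_to='C'
= -543/20
>>> chron.closeout
= 1834-11-30
>>> chron.weekday
= Sunday
>>> chron.drift n='-172'
= 1834-06-11


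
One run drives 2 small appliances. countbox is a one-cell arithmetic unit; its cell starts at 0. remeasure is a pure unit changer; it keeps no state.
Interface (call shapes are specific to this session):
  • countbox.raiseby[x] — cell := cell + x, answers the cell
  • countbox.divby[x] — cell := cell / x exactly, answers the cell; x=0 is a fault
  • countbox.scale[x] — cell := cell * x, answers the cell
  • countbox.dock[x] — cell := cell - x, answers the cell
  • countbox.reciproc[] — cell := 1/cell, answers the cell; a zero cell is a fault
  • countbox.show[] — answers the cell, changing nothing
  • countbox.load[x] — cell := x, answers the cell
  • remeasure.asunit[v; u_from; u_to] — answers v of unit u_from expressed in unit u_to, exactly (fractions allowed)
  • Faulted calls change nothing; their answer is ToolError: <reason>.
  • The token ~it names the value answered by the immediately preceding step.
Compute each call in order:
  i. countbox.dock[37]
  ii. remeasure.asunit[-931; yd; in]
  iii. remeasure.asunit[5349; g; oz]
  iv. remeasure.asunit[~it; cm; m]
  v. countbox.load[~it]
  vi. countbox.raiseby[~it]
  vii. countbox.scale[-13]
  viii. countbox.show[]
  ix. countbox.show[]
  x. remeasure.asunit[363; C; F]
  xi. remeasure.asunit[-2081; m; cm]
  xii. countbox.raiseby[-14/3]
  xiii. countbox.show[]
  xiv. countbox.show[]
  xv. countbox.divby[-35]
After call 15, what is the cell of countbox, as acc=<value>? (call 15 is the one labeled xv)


% countbox.dock x=37
:: -37
% remeasure.asunit v=-931 u_from=yd u_to=in
:: -33516
% remeasure.asunit v=5349 u_from=g u_to=oz
:: 8558400000/45359237
% remeasure.asunit v=~it u_from=cm u_to=m
:: 85584000/45359237
% countbox.load x=~it
:: 85584000/45359237
% countbox.raiseby x=~it
:: 171168000/45359237
% countbox.scale x=-13
:: -2225184000/45359237
% countbox.show
:: -2225184000/45359237
% countbox.show
:: -2225184000/45359237
% remeasure.asunit v=363 u_from=C u_to=F
:: 3427/5
% remeasure.asunit v=-2081 u_from=m u_to=cm
:: -208100
% countbox.raiseby x=-14/3
:: -7310581318/136077711
% countbox.show
:: -7310581318/136077711
% countbox.show
:: -7310581318/136077711
% countbox.divby x=-35
:: 7310581318/4762719885

Answer: acc=7310581318/4762719885


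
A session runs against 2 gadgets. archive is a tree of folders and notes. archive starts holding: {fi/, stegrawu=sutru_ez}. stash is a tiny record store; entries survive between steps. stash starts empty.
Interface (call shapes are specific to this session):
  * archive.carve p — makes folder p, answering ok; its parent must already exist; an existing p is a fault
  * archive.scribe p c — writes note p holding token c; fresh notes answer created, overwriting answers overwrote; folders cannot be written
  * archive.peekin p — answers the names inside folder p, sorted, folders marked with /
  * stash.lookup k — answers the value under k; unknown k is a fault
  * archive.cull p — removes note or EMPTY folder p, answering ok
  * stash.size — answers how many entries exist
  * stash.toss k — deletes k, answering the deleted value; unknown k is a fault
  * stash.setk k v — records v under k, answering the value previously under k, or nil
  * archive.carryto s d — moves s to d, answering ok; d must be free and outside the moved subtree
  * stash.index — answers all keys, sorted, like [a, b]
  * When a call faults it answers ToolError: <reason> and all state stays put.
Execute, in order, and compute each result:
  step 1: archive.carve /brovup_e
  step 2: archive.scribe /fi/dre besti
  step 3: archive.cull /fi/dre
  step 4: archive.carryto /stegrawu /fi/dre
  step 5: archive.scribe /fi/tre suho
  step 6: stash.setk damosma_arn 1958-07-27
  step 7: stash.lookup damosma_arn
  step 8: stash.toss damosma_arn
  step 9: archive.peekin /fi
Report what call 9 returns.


Answer: [dre, tre]

Derivation:
Using archive.carve using p→/brovup_e, giving ok.
Using archive.scribe using p→/fi/dre, c→besti, which returns created.
Now I run archive.cull using p→/fi/dre, — result: ok.
I invoke archive.carryto using s→/stegrawu, d→/fi/dre, yielding ok.
Calling archive.scribe using p→/fi/tre, c→suho, — result: created.
I run stash.setk using k→damosma_arn, v→1958-07-27, and get nil.
I use stash.lookup using k→damosma_arn: 1958-07-27.
I invoke stash.toss using k→damosma_arn, and observe 1958-07-27.
Next I call archive.peekin using p→/fi, giving [dre, tre].


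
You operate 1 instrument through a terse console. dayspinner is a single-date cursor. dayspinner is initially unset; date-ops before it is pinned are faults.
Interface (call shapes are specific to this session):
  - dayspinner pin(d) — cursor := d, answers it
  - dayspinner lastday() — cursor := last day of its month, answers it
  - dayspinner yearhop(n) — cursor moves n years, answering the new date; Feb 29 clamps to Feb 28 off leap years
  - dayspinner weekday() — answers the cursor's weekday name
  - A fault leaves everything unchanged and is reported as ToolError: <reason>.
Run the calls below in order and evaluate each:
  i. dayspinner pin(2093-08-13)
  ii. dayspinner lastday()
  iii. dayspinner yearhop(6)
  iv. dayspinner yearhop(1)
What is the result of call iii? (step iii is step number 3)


Answer: 2099-08-31

Derivation:
% 1. dayspinner pin(d='2093-08-13') : 2093-08-13
% 2. dayspinner lastday() : 2093-08-31
% 3. dayspinner yearhop(n='6') : 2099-08-31
% 4. dayspinner yearhop(n='1') : 2100-08-31


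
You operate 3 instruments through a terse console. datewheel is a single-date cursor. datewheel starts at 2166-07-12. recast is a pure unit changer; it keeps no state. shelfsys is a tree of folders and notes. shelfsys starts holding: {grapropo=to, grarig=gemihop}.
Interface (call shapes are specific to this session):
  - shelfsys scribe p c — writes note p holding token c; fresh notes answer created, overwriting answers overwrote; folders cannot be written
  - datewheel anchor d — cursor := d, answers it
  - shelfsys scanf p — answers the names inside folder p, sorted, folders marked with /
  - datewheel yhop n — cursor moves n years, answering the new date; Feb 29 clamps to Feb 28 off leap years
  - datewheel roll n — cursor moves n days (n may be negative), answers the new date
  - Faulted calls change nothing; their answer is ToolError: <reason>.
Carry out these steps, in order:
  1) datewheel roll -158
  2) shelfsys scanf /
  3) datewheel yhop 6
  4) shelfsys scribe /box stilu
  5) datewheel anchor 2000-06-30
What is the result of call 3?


;; 1. datewheel roll(-158) ~> 2166-02-04
;; 2. shelfsys scanf(/) ~> [grapropo, grarig]
;; 3. datewheel yhop(6) ~> 2172-02-04
;; 4. shelfsys scribe(/box, stilu) ~> created
;; 5. datewheel anchor(2000-06-30) ~> 2000-06-30

Answer: 2172-02-04


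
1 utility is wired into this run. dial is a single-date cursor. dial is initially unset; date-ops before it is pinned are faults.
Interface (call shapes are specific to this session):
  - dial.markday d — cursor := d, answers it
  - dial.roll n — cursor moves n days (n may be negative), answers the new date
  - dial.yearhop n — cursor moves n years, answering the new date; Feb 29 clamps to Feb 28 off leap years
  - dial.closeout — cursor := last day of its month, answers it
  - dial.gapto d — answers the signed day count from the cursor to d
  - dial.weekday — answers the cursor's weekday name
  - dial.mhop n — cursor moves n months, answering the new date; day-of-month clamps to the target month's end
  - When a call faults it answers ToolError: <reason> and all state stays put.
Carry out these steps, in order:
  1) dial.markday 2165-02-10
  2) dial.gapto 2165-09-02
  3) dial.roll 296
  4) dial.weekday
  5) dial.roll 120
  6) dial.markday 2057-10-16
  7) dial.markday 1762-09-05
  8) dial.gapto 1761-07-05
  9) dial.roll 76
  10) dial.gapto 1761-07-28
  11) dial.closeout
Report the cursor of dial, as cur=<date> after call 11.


I call dial.markday using d=2165-02-10: 2165-02-10.
I call dial.gapto using d=2165-09-02, giving 204.
Then dial.roll using n=296, and get 2165-12-03.
Now I run dial.weekday: Tuesday.
Now I run dial.roll using n=120, giving 2166-04-02.
Now I run dial.markday using d=2057-10-16, giving 2057-10-16.
Then dial.markday using d=1762-09-05, and see 1762-09-05.
Invoking dial.gapto using d=1761-07-05: -427.
Using dial.roll using n=76, → 1762-11-20.
Invoking dial.gapto using d=1761-07-28, — result: -480.
I invoke dial.closeout, yielding 1762-11-30.

Answer: cur=1762-11-30


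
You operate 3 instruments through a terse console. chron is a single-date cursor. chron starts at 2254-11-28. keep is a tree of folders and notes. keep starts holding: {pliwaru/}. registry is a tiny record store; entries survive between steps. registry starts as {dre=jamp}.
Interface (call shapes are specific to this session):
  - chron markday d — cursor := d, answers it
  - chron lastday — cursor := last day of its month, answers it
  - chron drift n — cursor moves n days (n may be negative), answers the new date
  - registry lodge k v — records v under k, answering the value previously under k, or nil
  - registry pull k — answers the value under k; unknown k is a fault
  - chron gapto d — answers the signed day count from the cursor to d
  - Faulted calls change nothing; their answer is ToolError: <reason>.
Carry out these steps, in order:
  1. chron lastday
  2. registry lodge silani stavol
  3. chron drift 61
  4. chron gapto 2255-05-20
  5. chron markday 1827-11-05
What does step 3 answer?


Answer: 2255-01-30

Derivation:
% chron lastday
  2254-11-30
% registry lodge k→silani v→stavol
  nil
% chron drift n→61
  2255-01-30
% chron gapto d→2255-05-20
  110
% chron markday d→1827-11-05
  1827-11-05


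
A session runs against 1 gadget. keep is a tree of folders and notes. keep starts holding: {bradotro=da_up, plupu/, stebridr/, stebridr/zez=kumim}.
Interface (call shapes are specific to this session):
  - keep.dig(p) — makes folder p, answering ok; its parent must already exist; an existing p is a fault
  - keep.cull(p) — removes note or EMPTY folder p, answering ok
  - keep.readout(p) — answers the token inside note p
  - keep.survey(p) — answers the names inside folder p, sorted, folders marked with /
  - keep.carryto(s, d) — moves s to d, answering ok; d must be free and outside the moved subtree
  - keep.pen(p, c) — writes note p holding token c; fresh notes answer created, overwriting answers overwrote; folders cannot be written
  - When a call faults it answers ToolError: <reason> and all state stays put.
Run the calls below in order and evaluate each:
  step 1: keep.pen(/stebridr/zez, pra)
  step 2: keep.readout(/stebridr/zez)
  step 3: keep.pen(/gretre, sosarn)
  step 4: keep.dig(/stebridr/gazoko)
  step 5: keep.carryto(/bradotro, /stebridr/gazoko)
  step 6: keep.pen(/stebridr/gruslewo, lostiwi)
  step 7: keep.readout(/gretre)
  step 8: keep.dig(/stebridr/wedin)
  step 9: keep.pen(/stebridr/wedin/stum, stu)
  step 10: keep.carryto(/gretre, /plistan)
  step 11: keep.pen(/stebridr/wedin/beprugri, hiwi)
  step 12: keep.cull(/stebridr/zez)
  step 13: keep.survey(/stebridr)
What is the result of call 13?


$ pen p: /stebridr/zez c: pra
:: overwrote
$ readout p: /stebridr/zez
:: pra
$ pen p: /gretre c: sosarn
:: created
$ dig p: /stebridr/gazoko
:: ok
$ carryto s: /bradotro d: /stebridr/gazoko
:: ToolError: exists
$ pen p: /stebridr/gruslewo c: lostiwi
:: created
$ readout p: /gretre
:: sosarn
$ dig p: /stebridr/wedin
:: ok
$ pen p: /stebridr/wedin/stum c: stu
:: created
$ carryto s: /gretre d: /plistan
:: ok
$ pen p: /stebridr/wedin/beprugri c: hiwi
:: created
$ cull p: /stebridr/zez
:: ok
$ survey p: /stebridr
:: [gazoko/, gruslewo, wedin/]

Answer: [gazoko/, gruslewo, wedin/]


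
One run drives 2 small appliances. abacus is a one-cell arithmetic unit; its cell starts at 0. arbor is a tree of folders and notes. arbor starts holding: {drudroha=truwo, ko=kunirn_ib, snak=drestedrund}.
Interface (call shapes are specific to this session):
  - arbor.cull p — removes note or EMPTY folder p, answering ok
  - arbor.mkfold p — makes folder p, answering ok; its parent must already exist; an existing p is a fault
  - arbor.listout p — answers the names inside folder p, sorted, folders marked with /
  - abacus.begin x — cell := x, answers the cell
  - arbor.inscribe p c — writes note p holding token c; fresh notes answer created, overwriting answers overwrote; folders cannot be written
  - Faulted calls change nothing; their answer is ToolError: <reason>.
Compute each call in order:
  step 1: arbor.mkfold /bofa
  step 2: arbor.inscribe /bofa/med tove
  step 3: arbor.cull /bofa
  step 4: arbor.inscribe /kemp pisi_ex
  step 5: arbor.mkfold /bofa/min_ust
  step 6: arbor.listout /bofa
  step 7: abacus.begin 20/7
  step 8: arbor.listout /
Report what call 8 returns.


>>> arbor.mkfold p='/bofa'
[out] ok
>>> arbor.inscribe p='/bofa/med' c='tove'
[out] created
>>> arbor.cull p='/bofa'
[out] ToolError: not empty
>>> arbor.inscribe p='/kemp' c='pisi_ex'
[out] created
>>> arbor.mkfold p='/bofa/min_ust'
[out] ok
>>> arbor.listout p='/bofa'
[out] [med, min_ust/]
>>> abacus.begin x='20/7'
[out] 20/7
>>> arbor.listout p='/'
[out] [bofa/, drudroha, kemp, ko, snak]

Answer: [bofa/, drudroha, kemp, ko, snak]


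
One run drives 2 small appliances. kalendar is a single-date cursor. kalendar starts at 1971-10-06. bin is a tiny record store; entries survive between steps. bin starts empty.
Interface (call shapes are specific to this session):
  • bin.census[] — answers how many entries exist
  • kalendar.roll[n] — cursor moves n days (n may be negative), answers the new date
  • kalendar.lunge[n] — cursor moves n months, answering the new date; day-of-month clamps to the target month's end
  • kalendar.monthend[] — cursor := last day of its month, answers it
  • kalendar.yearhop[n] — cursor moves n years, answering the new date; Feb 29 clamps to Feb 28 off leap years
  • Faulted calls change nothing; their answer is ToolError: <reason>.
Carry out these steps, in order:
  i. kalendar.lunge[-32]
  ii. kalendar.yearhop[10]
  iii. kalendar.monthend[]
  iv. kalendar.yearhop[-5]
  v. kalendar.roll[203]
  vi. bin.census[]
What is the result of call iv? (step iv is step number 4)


Answer: 1974-02-28

Derivation:
> kalendar.lunge n: -32
= 1969-02-06
> kalendar.yearhop n: 10
= 1979-02-06
> kalendar.monthend
= 1979-02-28
> kalendar.yearhop n: -5
= 1974-02-28
> kalendar.roll n: 203
= 1974-09-19
> bin.census
= 0


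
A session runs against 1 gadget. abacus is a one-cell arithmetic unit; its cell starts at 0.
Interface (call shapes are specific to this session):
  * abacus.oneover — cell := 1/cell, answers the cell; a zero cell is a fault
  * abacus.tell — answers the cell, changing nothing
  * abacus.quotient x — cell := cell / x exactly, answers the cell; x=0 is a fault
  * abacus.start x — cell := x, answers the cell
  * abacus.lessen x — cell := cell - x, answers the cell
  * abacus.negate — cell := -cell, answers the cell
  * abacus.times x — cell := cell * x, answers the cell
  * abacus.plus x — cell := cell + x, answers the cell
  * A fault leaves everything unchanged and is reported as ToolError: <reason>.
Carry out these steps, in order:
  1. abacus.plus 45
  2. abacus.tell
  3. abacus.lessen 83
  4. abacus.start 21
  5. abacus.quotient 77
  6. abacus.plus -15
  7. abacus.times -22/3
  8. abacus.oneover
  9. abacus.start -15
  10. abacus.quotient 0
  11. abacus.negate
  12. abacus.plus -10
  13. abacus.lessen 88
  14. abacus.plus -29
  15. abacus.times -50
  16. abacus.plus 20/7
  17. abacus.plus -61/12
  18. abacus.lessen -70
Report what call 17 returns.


% plus 45
[out] 45
% tell
[out] 45
% lessen 83
[out] -38
% start 21
[out] 21
% quotient 77
[out] 3/11
% plus -15
[out] -162/11
% times -22/3
[out] 108
% oneover
[out] 1/108
% start -15
[out] -15
% quotient 0
[out] ToolError: division by zero
% negate
[out] 15
% plus -10
[out] 5
% lessen 88
[out] -83
% plus -29
[out] -112
% times -50
[out] 5600
% plus 20/7
[out] 39220/7
% plus -61/12
[out] 470213/84
% lessen -70
[out] 476093/84

Answer: 470213/84


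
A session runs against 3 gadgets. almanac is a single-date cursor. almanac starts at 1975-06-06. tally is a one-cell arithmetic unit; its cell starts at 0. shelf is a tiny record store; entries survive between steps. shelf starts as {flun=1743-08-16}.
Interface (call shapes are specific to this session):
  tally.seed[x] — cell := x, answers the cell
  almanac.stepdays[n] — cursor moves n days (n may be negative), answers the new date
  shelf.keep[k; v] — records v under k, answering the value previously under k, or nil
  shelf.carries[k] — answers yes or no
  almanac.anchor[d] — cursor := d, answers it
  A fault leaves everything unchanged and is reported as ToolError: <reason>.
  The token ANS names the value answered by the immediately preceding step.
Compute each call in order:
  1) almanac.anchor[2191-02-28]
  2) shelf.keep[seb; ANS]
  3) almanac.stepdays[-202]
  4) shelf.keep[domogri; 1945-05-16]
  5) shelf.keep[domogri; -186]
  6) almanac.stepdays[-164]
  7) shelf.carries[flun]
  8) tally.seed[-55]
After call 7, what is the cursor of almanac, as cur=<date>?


Answer: cur=2190-02-27

Derivation:
// 1. almanac.anchor(d→2191-02-28) == 2191-02-28
// 2. shelf.keep(k→seb, v→ANS) == nil
// 3. almanac.stepdays(n→-202) == 2190-08-10
// 4. shelf.keep(k→domogri, v→1945-05-16) == nil
// 5. shelf.keep(k→domogri, v→-186) == 1945-05-16
// 6. almanac.stepdays(n→-164) == 2190-02-27
// 7. shelf.carries(k→flun) == yes
// 8. tally.seed(x→-55) == -55


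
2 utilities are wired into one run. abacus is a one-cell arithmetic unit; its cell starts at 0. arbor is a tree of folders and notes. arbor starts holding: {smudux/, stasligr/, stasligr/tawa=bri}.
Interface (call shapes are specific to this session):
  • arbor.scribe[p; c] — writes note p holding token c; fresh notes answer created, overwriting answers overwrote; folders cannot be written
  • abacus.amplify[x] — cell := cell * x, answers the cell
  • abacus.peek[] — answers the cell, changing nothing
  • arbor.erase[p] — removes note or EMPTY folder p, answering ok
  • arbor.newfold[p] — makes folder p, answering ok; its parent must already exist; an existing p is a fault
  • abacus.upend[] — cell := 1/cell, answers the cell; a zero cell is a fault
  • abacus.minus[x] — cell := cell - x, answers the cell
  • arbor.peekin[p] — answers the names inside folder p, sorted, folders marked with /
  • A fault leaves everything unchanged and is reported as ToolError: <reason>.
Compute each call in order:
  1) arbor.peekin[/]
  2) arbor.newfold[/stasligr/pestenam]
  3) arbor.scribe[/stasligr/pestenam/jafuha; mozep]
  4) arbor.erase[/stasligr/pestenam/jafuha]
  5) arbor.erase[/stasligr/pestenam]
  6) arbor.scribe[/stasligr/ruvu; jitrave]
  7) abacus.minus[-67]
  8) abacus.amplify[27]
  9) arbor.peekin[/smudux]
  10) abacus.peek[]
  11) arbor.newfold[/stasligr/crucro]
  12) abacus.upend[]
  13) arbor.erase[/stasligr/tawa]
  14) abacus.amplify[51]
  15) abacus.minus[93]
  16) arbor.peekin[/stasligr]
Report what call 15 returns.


Answer: -56062/603

Derivation:
Act: arbor.peekin[p=/]
Obs: [smudux/, stasligr/]
Act: arbor.newfold[p=/stasligr/pestenam]
Obs: ok
Act: arbor.scribe[p=/stasligr/pestenam/jafuha; c=mozep]
Obs: created
Act: arbor.erase[p=/stasligr/pestenam/jafuha]
Obs: ok
Act: arbor.erase[p=/stasligr/pestenam]
Obs: ok
Act: arbor.scribe[p=/stasligr/ruvu; c=jitrave]
Obs: created
Act: abacus.minus[x=-67]
Obs: 67
Act: abacus.amplify[x=27]
Obs: 1809
Act: arbor.peekin[p=/smudux]
Obs: []
Act: abacus.peek[]
Obs: 1809
Act: arbor.newfold[p=/stasligr/crucro]
Obs: ok
Act: abacus.upend[]
Obs: 1/1809
Act: arbor.erase[p=/stasligr/tawa]
Obs: ok
Act: abacus.amplify[x=51]
Obs: 17/603
Act: abacus.minus[x=93]
Obs: -56062/603
Act: arbor.peekin[p=/stasligr]
Obs: [crucro/, ruvu]


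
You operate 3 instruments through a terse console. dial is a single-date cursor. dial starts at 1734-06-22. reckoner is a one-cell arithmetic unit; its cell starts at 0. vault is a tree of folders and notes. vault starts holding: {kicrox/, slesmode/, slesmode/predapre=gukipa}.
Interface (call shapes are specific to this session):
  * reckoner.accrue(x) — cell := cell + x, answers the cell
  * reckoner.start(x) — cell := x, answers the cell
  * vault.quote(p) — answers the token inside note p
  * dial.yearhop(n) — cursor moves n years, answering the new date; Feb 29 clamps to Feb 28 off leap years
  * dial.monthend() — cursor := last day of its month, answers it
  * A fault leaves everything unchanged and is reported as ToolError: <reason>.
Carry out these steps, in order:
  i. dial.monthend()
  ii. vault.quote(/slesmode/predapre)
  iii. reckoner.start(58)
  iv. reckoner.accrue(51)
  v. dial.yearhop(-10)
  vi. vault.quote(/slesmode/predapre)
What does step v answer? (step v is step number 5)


% 1. monthend() -> 1734-06-30
% 2. quote(p→/slesmode/predapre) -> gukipa
% 3. start(x→58) -> 58
% 4. accrue(x→51) -> 109
% 5. yearhop(n→-10) -> 1724-06-30
% 6. quote(p→/slesmode/predapre) -> gukipa

Answer: 1724-06-30


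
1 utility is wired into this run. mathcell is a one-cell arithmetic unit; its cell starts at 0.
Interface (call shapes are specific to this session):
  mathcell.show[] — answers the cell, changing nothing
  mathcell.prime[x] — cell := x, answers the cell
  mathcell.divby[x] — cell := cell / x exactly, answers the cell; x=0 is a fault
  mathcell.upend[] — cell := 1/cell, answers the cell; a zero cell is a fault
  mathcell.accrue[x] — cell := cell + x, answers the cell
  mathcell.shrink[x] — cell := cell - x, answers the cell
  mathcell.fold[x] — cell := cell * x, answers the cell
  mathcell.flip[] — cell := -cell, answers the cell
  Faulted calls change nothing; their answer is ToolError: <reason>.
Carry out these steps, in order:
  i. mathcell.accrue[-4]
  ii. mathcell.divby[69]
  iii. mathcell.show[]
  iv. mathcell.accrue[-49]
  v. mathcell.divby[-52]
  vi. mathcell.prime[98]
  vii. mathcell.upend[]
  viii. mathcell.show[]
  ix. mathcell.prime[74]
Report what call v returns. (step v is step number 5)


Answer: 3385/3588

Derivation:
I call mathcell.accrue(x→-4), — result: -4.
Invoking mathcell.divby(x→69): -4/69.
Now I run mathcell.show(), and observe -4/69.
Now I run mathcell.accrue(x→-49), → -3385/69.
Now I run mathcell.divby(x→-52), and see 3385/3588.
Now I run mathcell.prime(x→98), and observe 98.
Now I run mathcell.upend(), and get 1/98.
Now I run mathcell.show, → 1/98.
Now I run mathcell.prime(x→74), — result: 74.


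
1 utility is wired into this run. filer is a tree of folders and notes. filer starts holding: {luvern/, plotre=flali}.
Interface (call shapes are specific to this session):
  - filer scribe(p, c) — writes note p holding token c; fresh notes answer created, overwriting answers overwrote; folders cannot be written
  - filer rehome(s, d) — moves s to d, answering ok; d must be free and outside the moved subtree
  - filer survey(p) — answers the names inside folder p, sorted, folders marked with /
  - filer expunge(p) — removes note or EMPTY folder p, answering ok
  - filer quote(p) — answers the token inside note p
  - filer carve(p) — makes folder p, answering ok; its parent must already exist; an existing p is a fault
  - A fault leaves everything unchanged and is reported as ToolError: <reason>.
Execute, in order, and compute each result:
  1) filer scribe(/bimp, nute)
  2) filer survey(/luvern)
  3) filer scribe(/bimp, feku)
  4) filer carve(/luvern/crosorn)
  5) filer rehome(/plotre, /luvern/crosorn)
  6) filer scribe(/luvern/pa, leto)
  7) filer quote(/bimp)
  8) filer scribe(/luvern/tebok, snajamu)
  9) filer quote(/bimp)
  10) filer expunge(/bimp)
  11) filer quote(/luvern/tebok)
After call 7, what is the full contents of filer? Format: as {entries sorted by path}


==> filer scribe(p: /bimp, c: nute)
<== created
==> filer survey(p: /luvern)
<== []
==> filer scribe(p: /bimp, c: feku)
<== overwrote
==> filer carve(p: /luvern/crosorn)
<== ok
==> filer rehome(s: /plotre, d: /luvern/crosorn)
<== ToolError: exists
==> filer scribe(p: /luvern/pa, c: leto)
<== created
==> filer quote(p: /bimp)
<== feku
==> filer scribe(p: /luvern/tebok, c: snajamu)
<== created
==> filer quote(p: /bimp)
<== feku
==> filer expunge(p: /bimp)
<== ok
==> filer quote(p: /luvern/tebok)
<== snajamu

Answer: {bimp=feku, luvern/, luvern/crosorn/, luvern/pa=leto, plotre=flali}


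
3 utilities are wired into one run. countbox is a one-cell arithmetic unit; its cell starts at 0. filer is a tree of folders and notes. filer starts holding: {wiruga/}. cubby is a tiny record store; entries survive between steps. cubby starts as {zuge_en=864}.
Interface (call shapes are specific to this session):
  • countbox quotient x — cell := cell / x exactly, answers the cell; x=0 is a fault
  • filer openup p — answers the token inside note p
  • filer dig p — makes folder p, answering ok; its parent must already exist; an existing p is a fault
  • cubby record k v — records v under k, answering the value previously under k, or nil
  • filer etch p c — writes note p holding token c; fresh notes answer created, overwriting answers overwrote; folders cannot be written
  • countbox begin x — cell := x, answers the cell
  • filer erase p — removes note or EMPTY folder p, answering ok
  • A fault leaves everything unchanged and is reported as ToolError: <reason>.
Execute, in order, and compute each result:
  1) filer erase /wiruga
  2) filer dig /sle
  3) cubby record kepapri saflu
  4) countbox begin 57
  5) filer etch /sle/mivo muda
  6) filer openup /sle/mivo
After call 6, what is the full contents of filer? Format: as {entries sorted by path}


CALL filer erase[p='/wiruga']
RET  ok
CALL filer dig[p='/sle']
RET  ok
CALL cubby record[k='kepapri'; v='saflu']
RET  nil
CALL countbox begin[x='57']
RET  57
CALL filer etch[p='/sle/mivo'; c='muda']
RET  created
CALL filer openup[p='/sle/mivo']
RET  muda

Answer: {sle/, sle/mivo=muda}


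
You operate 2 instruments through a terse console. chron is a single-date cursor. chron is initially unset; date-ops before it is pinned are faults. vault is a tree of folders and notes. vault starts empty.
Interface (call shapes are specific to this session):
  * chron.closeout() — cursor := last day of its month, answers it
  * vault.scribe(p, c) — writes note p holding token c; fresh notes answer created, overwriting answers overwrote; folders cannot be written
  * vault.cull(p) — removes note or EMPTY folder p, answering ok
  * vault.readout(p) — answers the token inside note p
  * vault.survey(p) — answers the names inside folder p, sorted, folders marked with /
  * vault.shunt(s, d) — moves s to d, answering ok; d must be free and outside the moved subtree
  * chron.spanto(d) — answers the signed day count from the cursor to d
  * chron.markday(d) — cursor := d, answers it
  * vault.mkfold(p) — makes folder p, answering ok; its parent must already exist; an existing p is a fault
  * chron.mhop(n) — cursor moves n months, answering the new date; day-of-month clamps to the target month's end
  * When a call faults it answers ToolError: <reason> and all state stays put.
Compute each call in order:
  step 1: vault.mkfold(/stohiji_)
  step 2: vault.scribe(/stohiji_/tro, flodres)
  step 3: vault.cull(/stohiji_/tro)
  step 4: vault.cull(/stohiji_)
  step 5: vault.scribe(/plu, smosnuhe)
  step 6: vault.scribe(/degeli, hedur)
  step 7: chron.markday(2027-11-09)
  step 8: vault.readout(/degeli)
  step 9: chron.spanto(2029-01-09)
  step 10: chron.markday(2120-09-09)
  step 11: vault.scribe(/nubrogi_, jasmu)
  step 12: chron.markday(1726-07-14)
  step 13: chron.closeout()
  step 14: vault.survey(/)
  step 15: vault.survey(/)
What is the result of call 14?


Answer: [degeli, nubrogi_, plu]

Derivation:
$ mkfold /stohiji_
  ok
$ scribe /stohiji_/tro flodres
  created
$ cull /stohiji_/tro
  ok
$ cull /stohiji_
  ok
$ scribe /plu smosnuhe
  created
$ scribe /degeli hedur
  created
$ markday 2027-11-09
  2027-11-09
$ readout /degeli
  hedur
$ spanto 2029-01-09
  427
$ markday 2120-09-09
  2120-09-09
$ scribe /nubrogi_ jasmu
  created
$ markday 1726-07-14
  1726-07-14
$ closeout
  1726-07-31
$ survey /
  [degeli, nubrogi_, plu]
$ survey /
  [degeli, nubrogi_, plu]


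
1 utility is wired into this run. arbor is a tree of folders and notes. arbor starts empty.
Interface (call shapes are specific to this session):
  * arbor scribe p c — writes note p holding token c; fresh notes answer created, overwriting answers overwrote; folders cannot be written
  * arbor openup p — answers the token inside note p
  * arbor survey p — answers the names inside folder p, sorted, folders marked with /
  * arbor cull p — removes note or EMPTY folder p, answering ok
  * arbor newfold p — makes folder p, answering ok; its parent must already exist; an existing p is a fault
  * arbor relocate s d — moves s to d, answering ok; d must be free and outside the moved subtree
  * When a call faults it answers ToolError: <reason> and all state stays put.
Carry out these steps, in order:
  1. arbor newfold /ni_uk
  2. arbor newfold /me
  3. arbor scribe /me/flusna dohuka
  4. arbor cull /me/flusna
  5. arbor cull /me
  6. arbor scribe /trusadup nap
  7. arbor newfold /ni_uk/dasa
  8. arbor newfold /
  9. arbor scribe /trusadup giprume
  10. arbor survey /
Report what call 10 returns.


Answer: [ni_uk/, trusadup]

Derivation:
Act: arbor newfold[p→/ni_uk]
Obs: ok
Act: arbor newfold[p→/me]
Obs: ok
Act: arbor scribe[p→/me/flusna; c→dohuka]
Obs: created
Act: arbor cull[p→/me/flusna]
Obs: ok
Act: arbor cull[p→/me]
Obs: ok
Act: arbor scribe[p→/trusadup; c→nap]
Obs: created
Act: arbor newfold[p→/ni_uk/dasa]
Obs: ok
Act: arbor newfold[p→/]
Obs: ToolError: exists
Act: arbor scribe[p→/trusadup; c→giprume]
Obs: overwrote
Act: arbor survey[p→/]
Obs: [ni_uk/, trusadup]


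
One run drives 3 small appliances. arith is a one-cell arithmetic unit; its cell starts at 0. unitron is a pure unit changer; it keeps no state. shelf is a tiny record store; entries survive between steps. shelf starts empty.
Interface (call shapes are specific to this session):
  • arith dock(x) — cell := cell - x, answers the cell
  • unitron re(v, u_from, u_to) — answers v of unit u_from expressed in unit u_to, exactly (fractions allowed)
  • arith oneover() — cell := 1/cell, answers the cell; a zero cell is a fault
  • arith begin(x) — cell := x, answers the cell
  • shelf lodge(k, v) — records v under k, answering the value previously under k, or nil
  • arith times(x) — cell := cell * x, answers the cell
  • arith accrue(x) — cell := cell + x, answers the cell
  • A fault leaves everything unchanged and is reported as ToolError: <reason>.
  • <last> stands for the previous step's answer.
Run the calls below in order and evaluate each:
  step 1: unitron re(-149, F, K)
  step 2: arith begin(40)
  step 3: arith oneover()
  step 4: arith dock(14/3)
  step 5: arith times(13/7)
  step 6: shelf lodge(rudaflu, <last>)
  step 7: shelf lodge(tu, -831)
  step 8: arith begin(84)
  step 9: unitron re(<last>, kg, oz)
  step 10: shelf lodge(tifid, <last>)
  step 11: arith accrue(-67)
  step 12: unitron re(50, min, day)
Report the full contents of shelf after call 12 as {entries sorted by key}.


I run unitron re passing v: -149, u_from: F, u_to: K, — result: 31067/180.
I call arith begin passing x: 40: 40.
Now I run arith oneover(), and observe 1/40.
I try arith dock passing x: 14/3, giving -557/120.
Invoking arith times passing x: 13/7, — result: -7241/840.
Now I run shelf lodge passing k: rudaflu, v: <last>, giving nil.
I use shelf lodge passing k: tu, v: -831, giving nil.
Invoking arith begin passing x: 84, and see 84.
I run unitron re passing v: <last>, u_from: kg, u_to: oz: 19200000000/6479891.
Next I call shelf lodge passing k: tifid, v: <last>, which returns nil.
I try arith accrue passing x: -67, and see 17.
Now I run unitron re passing v: 50, u_from: min, u_to: day, giving 5/144.

Answer: {rudaflu=-7241/840, tifid=19200000000/6479891, tu=-831}


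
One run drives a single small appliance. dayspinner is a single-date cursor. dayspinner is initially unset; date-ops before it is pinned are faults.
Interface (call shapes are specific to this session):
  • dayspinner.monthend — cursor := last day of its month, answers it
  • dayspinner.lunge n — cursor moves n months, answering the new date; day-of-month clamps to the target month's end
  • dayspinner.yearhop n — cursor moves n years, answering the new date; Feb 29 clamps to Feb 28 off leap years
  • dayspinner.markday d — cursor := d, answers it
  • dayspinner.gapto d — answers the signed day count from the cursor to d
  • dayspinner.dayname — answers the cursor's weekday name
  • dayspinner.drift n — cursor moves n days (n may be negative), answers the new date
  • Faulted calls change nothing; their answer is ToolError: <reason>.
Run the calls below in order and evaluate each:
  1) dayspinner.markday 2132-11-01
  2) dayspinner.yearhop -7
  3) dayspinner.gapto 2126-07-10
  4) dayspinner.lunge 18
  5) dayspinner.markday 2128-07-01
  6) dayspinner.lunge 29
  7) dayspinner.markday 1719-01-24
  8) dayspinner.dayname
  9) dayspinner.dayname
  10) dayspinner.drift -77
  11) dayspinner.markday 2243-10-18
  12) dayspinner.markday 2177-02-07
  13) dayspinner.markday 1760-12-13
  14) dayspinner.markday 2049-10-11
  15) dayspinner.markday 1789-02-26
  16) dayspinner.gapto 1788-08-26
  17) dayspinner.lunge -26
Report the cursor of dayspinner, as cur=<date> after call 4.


Answer: cur=2127-05-01

Derivation:
-- 1. dayspinner.markday(d: 2132-11-01) : 2132-11-01
-- 2. dayspinner.yearhop(n: -7) : 2125-11-01
-- 3. dayspinner.gapto(d: 2126-07-10) : 251
-- 4. dayspinner.lunge(n: 18) : 2127-05-01
-- 5. dayspinner.markday(d: 2128-07-01) : 2128-07-01
-- 6. dayspinner.lunge(n: 29) : 2130-12-01
-- 7. dayspinner.markday(d: 1719-01-24) : 1719-01-24
-- 8. dayspinner.dayname() : Tuesday
-- 9. dayspinner.dayname() : Tuesday
-- 10. dayspinner.drift(n: -77) : 1718-11-08
-- 11. dayspinner.markday(d: 2243-10-18) : 2243-10-18
-- 12. dayspinner.markday(d: 2177-02-07) : 2177-02-07
-- 13. dayspinner.markday(d: 1760-12-13) : 1760-12-13
-- 14. dayspinner.markday(d: 2049-10-11) : 2049-10-11
-- 15. dayspinner.markday(d: 1789-02-26) : 1789-02-26
-- 16. dayspinner.gapto(d: 1788-08-26) : -184
-- 17. dayspinner.lunge(n: -26) : 1786-12-26
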